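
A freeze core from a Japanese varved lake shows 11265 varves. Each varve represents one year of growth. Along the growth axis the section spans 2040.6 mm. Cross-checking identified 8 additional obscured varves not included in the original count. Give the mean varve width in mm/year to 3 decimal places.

0.181 mm/year

Adjusted count: 11265 + 8 = 11273 varves.
Mean rate = 2040.6 mm / 11273 years ≈ 0.181 mm/year.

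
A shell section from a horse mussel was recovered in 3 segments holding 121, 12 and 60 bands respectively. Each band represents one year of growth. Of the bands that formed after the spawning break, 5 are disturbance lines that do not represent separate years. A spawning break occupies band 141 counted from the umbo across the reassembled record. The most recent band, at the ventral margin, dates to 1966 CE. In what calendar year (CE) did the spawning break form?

1919 CE

Total bands = 121 + 12 + 60 = 193.
193 − 141 = 52 bands lie beyond the spawning break toward the ventral margin.
52 − 5 false = 47 true bands after the spawning break.
Counting back 47 years from 1966 CE places the spawning break in 1966 − 47 = 1919 CE.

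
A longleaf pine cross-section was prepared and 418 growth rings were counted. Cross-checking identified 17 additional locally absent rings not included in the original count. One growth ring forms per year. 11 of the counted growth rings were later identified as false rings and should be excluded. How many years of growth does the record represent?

Adjusted count: 418 − 11 + 17 = 424 growth rings.
With a one-to-one growth ring periodicity this is 424 years.

424 yr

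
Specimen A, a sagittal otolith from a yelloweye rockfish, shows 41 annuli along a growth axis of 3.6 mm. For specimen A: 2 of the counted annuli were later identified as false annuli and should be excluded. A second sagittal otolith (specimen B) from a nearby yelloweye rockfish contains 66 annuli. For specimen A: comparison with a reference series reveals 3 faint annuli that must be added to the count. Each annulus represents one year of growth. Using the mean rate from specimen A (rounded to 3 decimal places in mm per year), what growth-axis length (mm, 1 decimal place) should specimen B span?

Specimen A: correcting the raw count gives 41 − 2 + 3 = 42 true annuli.
A: Extension rate ≈ 3.6 / 42 = 0.086 mm/yr.
For B, 0.086 mm/year × 66 years = 5.7 mm.

5.7 mm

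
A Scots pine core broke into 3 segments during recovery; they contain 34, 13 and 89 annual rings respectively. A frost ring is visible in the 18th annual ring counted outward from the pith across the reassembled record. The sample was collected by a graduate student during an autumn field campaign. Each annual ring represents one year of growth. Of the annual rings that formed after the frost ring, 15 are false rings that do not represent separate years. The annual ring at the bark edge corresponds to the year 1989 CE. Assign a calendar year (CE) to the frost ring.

Total annual rings = 34 + 13 + 89 = 136.
Between annual ring 18 and the bark edge there are 136 − 18 = 118 annual rings.
Excluding 15 false annual rings: 118 − 15 = 103.
The annual ring at the bark edge is 1989 CE, so the frost ring dates to 1989 − 103 = 1886 CE.

1886 CE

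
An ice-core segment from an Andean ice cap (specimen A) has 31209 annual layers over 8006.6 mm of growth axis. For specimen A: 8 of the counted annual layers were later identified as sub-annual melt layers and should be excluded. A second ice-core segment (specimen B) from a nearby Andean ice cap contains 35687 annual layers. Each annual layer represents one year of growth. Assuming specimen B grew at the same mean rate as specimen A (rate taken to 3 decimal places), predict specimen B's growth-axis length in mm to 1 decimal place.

9171.6 mm

Specimen A: true annual layer count = 31209 − 8 = 31201.
A: Mean rate = 8006.6 mm / 31201 years ≈ 0.257 mm/year.
B's length ≈ 0.257 × 35687 = 9171.6 mm.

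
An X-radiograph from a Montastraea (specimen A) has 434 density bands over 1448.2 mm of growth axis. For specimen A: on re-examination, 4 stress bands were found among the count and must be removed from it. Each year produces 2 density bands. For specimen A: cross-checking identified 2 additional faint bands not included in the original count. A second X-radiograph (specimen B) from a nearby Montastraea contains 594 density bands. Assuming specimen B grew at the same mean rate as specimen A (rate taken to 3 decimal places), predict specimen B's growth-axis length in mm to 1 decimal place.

Specimen A: correcting the raw count gives 434 − 4 + 2 = 432 true density bands.
Specimen A: dividing by 2 density bands per year: 432 / 2 = 216 years.
A: 1448.2 mm over 216 years gives 1448.2 / 216 ≈ 6.705 mm/year.
Specimen B: with 2 density bands per year, 594 / 2 = 297 years. Length of B = 6.705 × 297 = 1991.4 mm.

1991.4 mm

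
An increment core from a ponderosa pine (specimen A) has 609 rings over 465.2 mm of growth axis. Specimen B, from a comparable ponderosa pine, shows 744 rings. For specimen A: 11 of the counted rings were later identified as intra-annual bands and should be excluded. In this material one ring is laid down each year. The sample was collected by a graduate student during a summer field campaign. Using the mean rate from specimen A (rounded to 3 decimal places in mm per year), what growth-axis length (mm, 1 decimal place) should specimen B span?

578.8 mm

Specimen A: true ring count = 609 − 11 = 598.
A: 465.2 mm over 598 years gives 465.2 / 598 ≈ 0.778 mm per year.
For B, 0.778 mm/year × 744 years = 578.8 mm.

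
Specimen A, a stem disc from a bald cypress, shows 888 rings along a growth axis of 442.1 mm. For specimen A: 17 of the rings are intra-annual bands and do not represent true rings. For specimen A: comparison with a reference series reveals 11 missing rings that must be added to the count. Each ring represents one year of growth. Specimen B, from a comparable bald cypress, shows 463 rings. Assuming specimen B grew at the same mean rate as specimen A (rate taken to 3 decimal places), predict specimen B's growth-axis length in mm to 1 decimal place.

232.0 mm

Specimen A: adjusted count: 888 − 17 + 11 = 882 rings.
A: Mean rate = 442.1 mm / 882 years ≈ 0.501 mm/year.
B's length ≈ 0.501 × 463 = 232.0 mm.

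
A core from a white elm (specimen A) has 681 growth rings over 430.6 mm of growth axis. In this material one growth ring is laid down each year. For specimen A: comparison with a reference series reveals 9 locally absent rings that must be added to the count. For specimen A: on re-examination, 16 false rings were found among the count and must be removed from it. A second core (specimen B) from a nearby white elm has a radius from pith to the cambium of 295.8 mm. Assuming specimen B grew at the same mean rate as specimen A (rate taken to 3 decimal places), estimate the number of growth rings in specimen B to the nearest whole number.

463 growth rings

Specimen A: adjusted count: 681 − 16 + 9 = 674 growth rings.
A: Mean rate = 430.6 mm / 674 years ≈ 0.639 mm/year.
Specimen B: 295.8 mm / 0.639 mm per year = 462.91 years ≈ 463 growth rings.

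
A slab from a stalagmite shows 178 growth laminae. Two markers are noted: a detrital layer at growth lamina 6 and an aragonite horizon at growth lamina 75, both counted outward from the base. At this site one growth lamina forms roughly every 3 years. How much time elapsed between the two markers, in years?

207 years

Separation: 75 − 6 = 69 growth laminae.
At 3 years per growth lamina, 69 × 3 = 207 years.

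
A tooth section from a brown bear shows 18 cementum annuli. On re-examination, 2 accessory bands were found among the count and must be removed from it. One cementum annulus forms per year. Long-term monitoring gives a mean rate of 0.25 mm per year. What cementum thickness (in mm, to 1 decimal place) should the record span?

4.0 mm

True cementum annulus count = 18 − 2 = 16.
Predicted length = 0.25 mm/year × 16 years = 4.0 mm.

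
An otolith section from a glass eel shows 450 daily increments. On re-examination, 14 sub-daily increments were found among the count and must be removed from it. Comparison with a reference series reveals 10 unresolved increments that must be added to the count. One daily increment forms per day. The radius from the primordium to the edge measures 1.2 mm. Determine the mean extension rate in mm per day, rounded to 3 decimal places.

0.003 mm per day

Correcting the raw count gives 450 − 14 + 10 = 446 true daily increments.
Mean rate = 1.2 mm / 446 days ≈ 0.003 mm per day.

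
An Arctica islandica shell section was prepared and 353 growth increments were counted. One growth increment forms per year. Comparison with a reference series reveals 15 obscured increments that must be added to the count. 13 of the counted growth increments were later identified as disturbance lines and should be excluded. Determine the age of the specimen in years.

355 yr

After corrections the count is 353 − 13 + 15 = 355 growth increments.
One growth increment per year makes the duration 355 years.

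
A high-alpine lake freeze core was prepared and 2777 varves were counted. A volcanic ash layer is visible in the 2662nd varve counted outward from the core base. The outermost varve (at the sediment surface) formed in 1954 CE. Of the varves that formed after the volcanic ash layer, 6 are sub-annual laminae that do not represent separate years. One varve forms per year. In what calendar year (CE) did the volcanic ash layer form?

1845 CE

The volcanic ash layer sits at varve 2662 from the core base, so 2777 − 2662 = 115 varves formed after it.
Excluding 6 false varves: 115 − 6 = 109.
The varve at the sediment surface is 1954 CE, so the volcanic ash layer dates to 1954 − 109 = 1845 CE.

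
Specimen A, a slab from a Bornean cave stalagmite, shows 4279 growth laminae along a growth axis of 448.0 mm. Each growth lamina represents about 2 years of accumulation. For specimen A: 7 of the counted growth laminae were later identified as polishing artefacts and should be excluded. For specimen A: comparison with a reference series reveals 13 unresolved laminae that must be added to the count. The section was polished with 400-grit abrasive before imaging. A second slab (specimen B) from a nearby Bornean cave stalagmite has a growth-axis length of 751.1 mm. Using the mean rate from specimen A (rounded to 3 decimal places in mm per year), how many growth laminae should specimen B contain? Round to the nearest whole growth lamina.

7222 growth laminae

Specimen A: true growth lamina count = 4279 − 7 + 13 = 4285.
Specimen A: 4285 growth laminae at 2 years each span 4285 × 2 = 8570 years.
A: 448.0 mm over 8570 years gives 448.0 / 8570 ≈ 0.052 mm/year.
For B, 751.1 / 0.052 = 14444.23 years; at 2 years per growth lamina that is 14444.23 / 2 ≈ 7222 growth laminae.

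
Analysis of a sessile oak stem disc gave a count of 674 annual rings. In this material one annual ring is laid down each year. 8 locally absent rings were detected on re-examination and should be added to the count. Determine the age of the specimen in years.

682 years

Adjusted count: 674 + 8 = 682 annual rings.
One annual ring per year makes the duration 682 years.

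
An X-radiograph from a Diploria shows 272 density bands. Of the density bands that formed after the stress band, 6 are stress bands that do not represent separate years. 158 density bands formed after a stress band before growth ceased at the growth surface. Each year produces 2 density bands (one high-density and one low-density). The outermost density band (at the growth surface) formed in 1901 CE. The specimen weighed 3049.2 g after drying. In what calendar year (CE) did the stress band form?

1825 CE

There are 158 density bands younger than the stress band.
Removing the 6 false density bands leaves 158 − 6 = 152 true density bands beyond the stress band.
Dividing by 2 density bands per year: 152 / 2 = 76 years.
Counting back 76 years from 1901 CE places the stress band in 1901 − 76 = 1825 CE.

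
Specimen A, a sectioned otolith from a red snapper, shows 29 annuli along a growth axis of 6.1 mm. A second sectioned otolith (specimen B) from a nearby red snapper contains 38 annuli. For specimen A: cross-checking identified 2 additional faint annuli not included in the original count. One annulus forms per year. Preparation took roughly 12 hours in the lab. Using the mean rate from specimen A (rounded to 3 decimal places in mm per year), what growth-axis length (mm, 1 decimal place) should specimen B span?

Specimen A: true annulus count = 29 + 2 = 31.
A: Extension rate ≈ 6.1 / 31 = 0.197 mm/year.
Length of B = 0.197 × 38 = 7.5 mm.

7.5 mm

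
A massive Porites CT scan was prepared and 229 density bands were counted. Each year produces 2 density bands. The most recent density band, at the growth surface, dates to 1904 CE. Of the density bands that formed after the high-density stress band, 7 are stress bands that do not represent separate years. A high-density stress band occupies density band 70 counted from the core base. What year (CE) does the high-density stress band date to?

229 − 70 = 159 density bands lie beyond the high-density stress band toward the growth surface.
Excluding 7 false density bands: 159 − 7 = 152.
With 2 density bands per year, 152 / 2 = 76 years.
Counting back 76 years from 1904 CE places the high-density stress band in 1904 − 76 = 1828 CE.

1828 CE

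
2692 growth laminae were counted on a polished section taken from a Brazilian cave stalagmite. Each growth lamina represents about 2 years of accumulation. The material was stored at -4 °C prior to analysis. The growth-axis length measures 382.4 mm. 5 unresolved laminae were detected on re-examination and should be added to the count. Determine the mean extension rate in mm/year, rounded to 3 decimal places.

After corrections the count is 2692 + 5 = 2697 growth laminae.
Multiplying by 2 years per growth lamina: 2697 × 2 = 5394 years.
382.4 mm over 5394 years gives 382.4 / 5394 ≈ 0.071 mm/year.

0.071 mm/year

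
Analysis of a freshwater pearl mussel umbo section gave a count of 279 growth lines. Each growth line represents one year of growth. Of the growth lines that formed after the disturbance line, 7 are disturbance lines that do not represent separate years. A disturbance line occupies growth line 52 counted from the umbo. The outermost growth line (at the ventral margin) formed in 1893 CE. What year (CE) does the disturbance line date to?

Between growth line 52 and the ventral margin there are 279 − 52 = 227 growth lines.
Excluding 7 false growth lines: 227 − 7 = 220.
1893 − 220 = 1673 CE.

1673 CE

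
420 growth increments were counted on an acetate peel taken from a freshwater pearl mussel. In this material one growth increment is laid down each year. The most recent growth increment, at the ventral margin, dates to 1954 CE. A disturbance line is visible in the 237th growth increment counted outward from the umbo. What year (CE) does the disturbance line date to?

1771 CE

420 − 237 = 183 growth increments lie beyond the disturbance line toward the ventral margin.
1954 − 183 = 1771 CE.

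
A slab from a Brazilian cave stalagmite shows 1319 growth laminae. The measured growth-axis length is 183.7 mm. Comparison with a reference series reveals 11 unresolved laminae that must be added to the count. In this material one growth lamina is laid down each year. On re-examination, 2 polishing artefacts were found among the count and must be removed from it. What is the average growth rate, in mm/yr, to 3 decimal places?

After corrections the count is 1319 − 2 + 11 = 1328 growth laminae.
Extension rate ≈ 183.7 / 1328 = 0.138 mm/yr.

0.138 mm/yr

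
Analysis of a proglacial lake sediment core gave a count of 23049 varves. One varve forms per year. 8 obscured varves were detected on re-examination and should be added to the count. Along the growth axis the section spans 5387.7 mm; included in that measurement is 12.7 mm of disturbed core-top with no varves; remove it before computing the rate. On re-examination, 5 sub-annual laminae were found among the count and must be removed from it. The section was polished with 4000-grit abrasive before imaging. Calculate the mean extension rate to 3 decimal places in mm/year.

Correcting the raw count gives 23049 − 5 + 8 = 23052 true varves.
Removing the 12.7 mm offcut leaves 5387.7 − 12.7 = 5375.0 mm.
5375.0 mm over 23052 years gives 5375.0 / 23052 ≈ 0.233 mm/year.

0.233 mm/year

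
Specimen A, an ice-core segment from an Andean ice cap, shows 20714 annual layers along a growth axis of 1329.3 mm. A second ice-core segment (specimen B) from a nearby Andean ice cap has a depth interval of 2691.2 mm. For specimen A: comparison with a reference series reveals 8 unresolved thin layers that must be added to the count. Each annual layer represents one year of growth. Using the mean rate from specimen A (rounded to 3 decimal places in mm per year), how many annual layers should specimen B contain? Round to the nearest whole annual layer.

Specimen A: after corrections the count is 20714 + 8 = 20722 annual layers.
A: Extension rate ≈ 1329.3 / 20722 = 0.064 mm/year.
Specimen B: 2691.2 mm / 0.064 mm per year = 42050.00 years ≈ 42050 annual layers.

42050 annual layers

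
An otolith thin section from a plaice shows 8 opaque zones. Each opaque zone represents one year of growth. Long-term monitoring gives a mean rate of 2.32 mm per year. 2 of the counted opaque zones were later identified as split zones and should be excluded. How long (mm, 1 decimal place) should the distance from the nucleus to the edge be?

13.9 mm

Adjusted count: 8 − 2 = 6 opaque zones.
Predicted length = 2.32 mm/year × 6 years = 13.9 mm.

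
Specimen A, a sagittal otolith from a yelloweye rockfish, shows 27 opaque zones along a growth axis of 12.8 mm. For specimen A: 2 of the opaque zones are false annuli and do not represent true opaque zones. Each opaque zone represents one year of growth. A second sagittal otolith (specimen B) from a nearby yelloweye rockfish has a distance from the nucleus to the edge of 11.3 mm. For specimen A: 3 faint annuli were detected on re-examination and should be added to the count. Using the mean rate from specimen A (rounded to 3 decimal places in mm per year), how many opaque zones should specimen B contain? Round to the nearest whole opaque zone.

Specimen A: after corrections the count is 27 − 2 + 3 = 28 opaque zones.
A: 12.8 mm over 28 years gives 12.8 / 28 ≈ 0.457 mm/yr.
For B, 11.3 / 0.457 = 24.73 years ≈ 25 opaque zones.

25 opaque zones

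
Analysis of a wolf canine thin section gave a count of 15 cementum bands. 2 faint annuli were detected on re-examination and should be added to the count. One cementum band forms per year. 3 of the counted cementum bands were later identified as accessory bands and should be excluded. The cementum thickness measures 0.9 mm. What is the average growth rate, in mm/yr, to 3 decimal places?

Correcting the raw count gives 15 − 3 + 2 = 14 true cementum bands.
Extension rate ≈ 0.9 / 14 = 0.064 mm/yr.

0.064 mm/yr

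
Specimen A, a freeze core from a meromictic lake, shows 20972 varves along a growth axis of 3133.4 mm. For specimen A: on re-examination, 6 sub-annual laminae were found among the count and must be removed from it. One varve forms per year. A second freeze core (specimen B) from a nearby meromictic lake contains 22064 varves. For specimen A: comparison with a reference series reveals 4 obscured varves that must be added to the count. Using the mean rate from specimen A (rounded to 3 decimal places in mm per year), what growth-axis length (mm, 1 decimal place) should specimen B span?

Specimen A: true varve count = 20972 − 6 + 4 = 20970.
A: Mean rate = 3133.4 mm / 20970 years ≈ 0.149 mm/yr.
For B, 0.149 mm/year × 22064 years = 3287.5 mm.

3287.5 mm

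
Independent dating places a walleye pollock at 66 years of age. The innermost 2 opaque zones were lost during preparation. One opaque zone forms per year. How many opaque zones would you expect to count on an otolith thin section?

At one opaque zone per year, 66 years correspond to 66 opaque zones.
Subtracting the 2 opaque zones not captured gives 66 − 2 = 64 opaque zones in the record.

64 opaque zones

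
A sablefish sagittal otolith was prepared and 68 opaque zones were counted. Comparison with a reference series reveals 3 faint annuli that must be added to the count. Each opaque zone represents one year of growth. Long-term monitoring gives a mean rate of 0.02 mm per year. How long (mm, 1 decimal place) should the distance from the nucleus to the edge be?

After corrections the count is 68 + 3 = 71 opaque zones.
Length ≈ 0.02 × 71 = 1.4 mm.

1.4 mm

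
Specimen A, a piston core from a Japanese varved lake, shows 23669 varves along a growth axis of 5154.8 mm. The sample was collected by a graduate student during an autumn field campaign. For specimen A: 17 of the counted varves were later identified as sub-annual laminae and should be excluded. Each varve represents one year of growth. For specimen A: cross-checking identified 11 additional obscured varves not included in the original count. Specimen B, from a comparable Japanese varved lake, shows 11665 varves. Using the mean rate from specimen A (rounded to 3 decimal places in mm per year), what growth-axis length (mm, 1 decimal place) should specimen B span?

Specimen A: correcting the raw count gives 23669 − 17 + 11 = 23663 true varves.
A: Mean rate = 5154.8 mm / 23663 years ≈ 0.218 mm/yr.
Length of B = 0.218 × 11665 = 2543.0 mm.

2543.0 mm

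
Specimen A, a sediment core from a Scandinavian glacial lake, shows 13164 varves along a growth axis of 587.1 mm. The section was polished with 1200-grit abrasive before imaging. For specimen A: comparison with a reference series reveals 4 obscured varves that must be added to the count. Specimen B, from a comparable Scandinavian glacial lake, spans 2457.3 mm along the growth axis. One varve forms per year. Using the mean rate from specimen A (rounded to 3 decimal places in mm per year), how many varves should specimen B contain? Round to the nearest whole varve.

Specimen A: true varve count = 13164 + 4 = 13168.
A: Mean rate = 587.1 mm / 13168 years ≈ 0.045 mm/year.
Specimen B: 2457.3 mm / 0.045 mm per year = 54606.67 years ≈ 54607 varves.

54607 varves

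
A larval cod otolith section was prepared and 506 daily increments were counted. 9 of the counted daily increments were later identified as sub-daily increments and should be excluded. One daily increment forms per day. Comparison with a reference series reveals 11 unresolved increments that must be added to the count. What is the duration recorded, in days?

Adjusted count: 506 − 9 + 11 = 508 daily increments.
With a one-to-one daily increment periodicity this is 508 days.

508 days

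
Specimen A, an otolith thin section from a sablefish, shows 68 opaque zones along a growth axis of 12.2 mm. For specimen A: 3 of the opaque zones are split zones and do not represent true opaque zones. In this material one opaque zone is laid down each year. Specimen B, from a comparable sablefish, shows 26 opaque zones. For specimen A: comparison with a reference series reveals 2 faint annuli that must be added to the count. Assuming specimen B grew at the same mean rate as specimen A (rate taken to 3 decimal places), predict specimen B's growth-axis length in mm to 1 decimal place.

4.7 mm

Specimen A: adjusted count: 68 − 3 + 2 = 67 opaque zones.
A: Extension rate ≈ 12.2 / 67 = 0.182 mm per year.
For B, 0.182 mm/year × 26 years = 4.7 mm.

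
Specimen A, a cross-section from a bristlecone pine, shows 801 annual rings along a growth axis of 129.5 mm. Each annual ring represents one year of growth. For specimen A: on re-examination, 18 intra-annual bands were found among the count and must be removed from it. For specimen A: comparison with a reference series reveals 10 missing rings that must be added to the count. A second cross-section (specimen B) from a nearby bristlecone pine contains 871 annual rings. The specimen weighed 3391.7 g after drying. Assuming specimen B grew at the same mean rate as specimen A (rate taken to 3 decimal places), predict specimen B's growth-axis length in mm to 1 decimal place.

142.0 mm

Specimen A: after corrections the count is 801 − 18 + 10 = 793 annual rings.
A: 129.5 mm over 793 years gives 129.5 / 793 ≈ 0.163 mm/year.
B's length ≈ 0.163 × 871 = 142.0 mm.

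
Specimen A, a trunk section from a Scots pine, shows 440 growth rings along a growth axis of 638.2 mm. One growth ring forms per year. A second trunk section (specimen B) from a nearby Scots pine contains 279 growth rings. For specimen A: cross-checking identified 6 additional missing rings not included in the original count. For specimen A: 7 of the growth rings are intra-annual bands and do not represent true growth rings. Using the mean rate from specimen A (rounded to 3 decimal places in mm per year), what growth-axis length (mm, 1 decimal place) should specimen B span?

Specimen A: after corrections the count is 440 − 7 + 6 = 439 growth rings.
A: Extension rate ≈ 638.2 / 439 = 1.454 mm/yr.
B's length ≈ 1.454 × 279 = 405.7 mm.

405.7 mm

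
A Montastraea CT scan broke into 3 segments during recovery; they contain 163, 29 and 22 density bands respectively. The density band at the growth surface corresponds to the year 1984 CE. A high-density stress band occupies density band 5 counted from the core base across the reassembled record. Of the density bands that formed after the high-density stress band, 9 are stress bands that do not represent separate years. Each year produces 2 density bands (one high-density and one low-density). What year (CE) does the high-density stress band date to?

Total density bands = 163 + 29 + 22 = 214.
The high-density stress band sits at density band 5 from the core base, so 214 − 5 = 209 density bands formed after it.
Excluding 9 false density bands: 209 − 9 = 200.
200 density bands at 2 per year is 200 / 2 = 100 years.
The density band at the growth surface is 1984 CE, so the high-density stress band dates to 1984 − 100 = 1884 CE.

1884 CE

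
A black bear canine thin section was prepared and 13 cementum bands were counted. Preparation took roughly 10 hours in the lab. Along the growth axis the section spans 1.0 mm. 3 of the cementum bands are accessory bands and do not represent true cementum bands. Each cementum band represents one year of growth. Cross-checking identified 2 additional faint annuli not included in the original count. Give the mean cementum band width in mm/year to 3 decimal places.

Correcting the raw count gives 13 − 3 + 2 = 12 true cementum bands.
Extension rate ≈ 1.0 / 12 = 0.083 mm/year.

0.083 mm/year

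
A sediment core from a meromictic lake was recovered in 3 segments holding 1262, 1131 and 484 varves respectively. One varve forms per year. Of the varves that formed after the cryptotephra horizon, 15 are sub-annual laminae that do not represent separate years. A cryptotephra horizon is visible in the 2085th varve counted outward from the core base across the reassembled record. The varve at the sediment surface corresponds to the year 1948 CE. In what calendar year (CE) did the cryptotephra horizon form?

Total varves = 1262 + 1131 + 484 = 2877.
Between varve 2085 and the sediment surface there are 2877 − 2085 = 792 varves.
Excluding 15 false varves: 792 − 15 = 777.
1948 − 777 = 1171 CE.

1171 CE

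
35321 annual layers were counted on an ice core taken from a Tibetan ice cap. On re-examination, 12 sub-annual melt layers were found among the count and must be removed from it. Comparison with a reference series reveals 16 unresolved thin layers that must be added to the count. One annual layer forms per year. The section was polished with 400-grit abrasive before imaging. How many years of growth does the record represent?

35325 years

Correcting the raw count gives 35321 − 12 + 16 = 35325 true annual layers.
At one annual layer per year, that is 35325 years.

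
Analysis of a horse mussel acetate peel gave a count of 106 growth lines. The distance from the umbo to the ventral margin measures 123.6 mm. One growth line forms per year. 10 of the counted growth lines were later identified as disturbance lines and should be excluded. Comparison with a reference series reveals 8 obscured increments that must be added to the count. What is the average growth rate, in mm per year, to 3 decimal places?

1.188 mm per year

Adjusted count: 106 − 10 + 8 = 104 growth lines.
Mean rate = 123.6 mm / 104 years ≈ 1.188 mm per year.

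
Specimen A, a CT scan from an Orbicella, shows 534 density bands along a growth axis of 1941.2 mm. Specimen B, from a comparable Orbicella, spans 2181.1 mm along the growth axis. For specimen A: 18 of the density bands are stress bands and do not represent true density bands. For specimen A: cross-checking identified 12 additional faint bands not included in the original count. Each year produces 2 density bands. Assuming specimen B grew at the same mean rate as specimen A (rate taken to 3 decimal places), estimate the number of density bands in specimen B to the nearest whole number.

Specimen A: true density band count = 534 − 18 + 12 = 528.
Specimen A: dividing by 2 density bands per year: 528 / 2 = 264 years.
A: 1941.2 mm over 264 years gives 1941.2 / 264 ≈ 7.353 mm/yr.
B spans 2181.1 / 7.353 = 296.63 years; at 2 density bands per year that is 296.63 × 2 ≈ 593 density bands.

593 density bands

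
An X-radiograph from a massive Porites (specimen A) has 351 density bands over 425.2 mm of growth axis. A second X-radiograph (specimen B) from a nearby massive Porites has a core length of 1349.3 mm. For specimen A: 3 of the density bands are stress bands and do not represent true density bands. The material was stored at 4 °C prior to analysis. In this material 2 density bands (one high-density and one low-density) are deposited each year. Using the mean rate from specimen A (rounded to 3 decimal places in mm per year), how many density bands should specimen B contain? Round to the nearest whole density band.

1104 density bands

Specimen A: true density band count = 351 − 3 = 348.
Specimen A: with 2 density bands per year, 348 / 2 = 174 years.
A: Extension rate ≈ 425.2 / 174 = 2.444 mm/yr.
Specimen B: 1349.3 mm / 2.444 mm per year = 552.09 years; at 2 density bands per year that is 552.09 × 2 ≈ 1104 density bands.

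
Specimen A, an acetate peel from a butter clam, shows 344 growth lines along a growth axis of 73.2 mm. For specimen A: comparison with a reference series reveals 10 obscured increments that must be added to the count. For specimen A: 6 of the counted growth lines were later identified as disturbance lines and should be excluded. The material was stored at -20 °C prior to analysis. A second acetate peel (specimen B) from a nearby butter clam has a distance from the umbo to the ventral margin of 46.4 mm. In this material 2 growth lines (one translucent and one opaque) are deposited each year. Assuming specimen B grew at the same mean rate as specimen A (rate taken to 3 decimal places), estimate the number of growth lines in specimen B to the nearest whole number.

Specimen A: after corrections the count is 344 − 6 + 10 = 348 growth lines.
Specimen A: with 2 growth lines per year, 348 / 2 = 174 years.
A: Mean rate = 73.2 mm / 174 years ≈ 0.421 mm per year.
For B, 46.4 / 0.421 = 110.21 years; at 2 growth lines per year that is 110.21 × 2 ≈ 220 growth lines.

220 growth lines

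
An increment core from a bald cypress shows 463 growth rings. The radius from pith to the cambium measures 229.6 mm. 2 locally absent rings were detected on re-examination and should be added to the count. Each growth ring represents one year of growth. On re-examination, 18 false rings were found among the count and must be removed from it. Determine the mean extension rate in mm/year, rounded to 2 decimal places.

0.51 mm/year

True growth ring count = 463 − 18 + 2 = 447.
Mean rate = 229.6 mm / 447 years ≈ 0.51 mm/year.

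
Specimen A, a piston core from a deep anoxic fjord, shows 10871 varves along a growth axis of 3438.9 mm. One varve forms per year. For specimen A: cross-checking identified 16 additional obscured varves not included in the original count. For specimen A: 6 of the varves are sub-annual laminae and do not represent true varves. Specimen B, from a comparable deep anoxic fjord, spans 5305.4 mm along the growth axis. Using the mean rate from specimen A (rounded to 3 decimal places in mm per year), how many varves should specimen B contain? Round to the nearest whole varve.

16789 varves

Specimen A: true varve count = 10871 − 6 + 16 = 10881.
A: 3438.9 mm over 10881 years gives 3438.9 / 10881 ≈ 0.316 mm per year.
B spans 5305.4 / 0.316 = 16789.24 years ≈ 16789 varves.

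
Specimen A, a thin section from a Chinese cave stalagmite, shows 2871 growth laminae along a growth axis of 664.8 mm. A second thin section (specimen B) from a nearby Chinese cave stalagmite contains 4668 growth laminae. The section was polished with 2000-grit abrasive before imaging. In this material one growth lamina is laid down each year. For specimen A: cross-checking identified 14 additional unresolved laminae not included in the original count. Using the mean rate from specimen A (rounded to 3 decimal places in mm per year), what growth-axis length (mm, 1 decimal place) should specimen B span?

1073.6 mm

Specimen A: adjusted count: 2871 + 14 = 2885 growth laminae.
A: 664.8 mm over 2885 years gives 664.8 / 2885 ≈ 0.230 mm/year.
For B, 0.230 mm/year × 4668 years = 1073.6 mm.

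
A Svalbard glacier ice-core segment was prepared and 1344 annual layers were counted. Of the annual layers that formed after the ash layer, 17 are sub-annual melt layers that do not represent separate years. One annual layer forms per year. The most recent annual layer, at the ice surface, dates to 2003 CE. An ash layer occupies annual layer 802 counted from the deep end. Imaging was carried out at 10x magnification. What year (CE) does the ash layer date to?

1344 − 802 = 542 annual layers lie beyond the ash layer toward the ice surface.
Excluding 17 false annual layers: 542 − 17 = 525.
2003 − 525 = 1478 CE.

1478 CE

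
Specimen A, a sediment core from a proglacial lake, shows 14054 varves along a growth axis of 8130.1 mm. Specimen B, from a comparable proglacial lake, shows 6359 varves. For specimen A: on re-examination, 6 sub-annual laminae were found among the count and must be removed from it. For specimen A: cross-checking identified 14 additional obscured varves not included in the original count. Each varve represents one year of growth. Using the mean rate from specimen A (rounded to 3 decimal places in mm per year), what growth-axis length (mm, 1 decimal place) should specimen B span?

Specimen A: adjusted count: 14054 − 6 + 14 = 14062 varves.
A: 8130.1 mm over 14062 years gives 8130.1 / 14062 ≈ 0.578 mm/yr.
For B, 0.578 mm/year × 6359 years = 3675.5 mm.

3675.5 mm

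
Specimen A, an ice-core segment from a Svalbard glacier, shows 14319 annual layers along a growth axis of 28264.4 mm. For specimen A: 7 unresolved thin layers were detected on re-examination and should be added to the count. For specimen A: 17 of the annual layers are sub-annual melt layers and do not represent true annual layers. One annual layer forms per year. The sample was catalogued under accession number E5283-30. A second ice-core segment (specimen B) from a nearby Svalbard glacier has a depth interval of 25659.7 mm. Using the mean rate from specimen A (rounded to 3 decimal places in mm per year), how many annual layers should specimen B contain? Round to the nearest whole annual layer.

Specimen A: true annual layer count = 14319 − 17 + 7 = 14309.
A: Extension rate ≈ 28264.4 / 14309 = 1.975 mm/yr.
Specimen B: 25659.7 mm / 1.975 mm per year = 12992.25 years ≈ 12992 annual layers.

12992 annual layers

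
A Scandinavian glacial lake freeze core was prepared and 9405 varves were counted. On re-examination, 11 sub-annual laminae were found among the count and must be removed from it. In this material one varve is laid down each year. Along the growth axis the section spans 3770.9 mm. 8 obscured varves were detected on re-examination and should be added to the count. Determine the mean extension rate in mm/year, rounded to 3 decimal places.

True varve count = 9405 − 11 + 8 = 9402.
Extension rate ≈ 3770.9 / 9402 = 0.401 mm/year.

0.401 mm/year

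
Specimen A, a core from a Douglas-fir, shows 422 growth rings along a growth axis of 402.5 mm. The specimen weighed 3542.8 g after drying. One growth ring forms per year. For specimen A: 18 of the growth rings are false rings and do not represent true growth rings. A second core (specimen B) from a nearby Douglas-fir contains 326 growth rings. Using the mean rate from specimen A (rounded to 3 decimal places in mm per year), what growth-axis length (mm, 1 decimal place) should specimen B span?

324.7 mm

Specimen A: after corrections the count is 422 − 18 = 404 growth rings.
A: 402.5 mm over 404 years gives 402.5 / 404 ≈ 0.996 mm per year.
For B, 0.996 mm/year × 326 years = 324.7 mm.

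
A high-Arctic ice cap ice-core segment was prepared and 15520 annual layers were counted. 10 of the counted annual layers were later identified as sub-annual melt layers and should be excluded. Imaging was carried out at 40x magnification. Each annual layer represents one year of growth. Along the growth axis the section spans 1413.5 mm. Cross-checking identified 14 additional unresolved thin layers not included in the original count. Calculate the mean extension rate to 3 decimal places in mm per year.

0.091 mm per year

Adjusted count: 15520 − 10 + 14 = 15524 annual layers.
1413.5 mm over 15524 years gives 1413.5 / 15524 ≈ 0.091 mm per year.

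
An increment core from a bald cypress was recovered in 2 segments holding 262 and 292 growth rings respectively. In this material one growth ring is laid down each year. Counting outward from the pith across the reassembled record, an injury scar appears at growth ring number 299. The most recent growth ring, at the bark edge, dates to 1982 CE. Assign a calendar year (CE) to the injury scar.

1727 CE

Total growth rings = 262 + 292 = 554.
The injury scar sits at growth ring 299 from the pith, so 554 − 299 = 255 growth rings formed after it.
Counting back 255 years from 1982 CE places the injury scar in 1982 − 255 = 1727 CE.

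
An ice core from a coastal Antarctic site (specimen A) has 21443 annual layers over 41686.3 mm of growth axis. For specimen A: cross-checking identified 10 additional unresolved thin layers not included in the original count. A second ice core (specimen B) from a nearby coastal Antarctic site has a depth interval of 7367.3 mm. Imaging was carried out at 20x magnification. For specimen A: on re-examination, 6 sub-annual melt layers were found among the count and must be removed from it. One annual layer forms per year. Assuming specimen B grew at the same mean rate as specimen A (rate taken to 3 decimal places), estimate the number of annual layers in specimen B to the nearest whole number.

3790 annual layers

Specimen A: adjusted count: 21443 − 6 + 10 = 21447 annual layers.
A: 41686.3 mm over 21447 years gives 41686.3 / 21447 ≈ 1.944 mm/yr.
For B, 7367.3 / 1.944 = 3789.76 years ≈ 3790 annual layers.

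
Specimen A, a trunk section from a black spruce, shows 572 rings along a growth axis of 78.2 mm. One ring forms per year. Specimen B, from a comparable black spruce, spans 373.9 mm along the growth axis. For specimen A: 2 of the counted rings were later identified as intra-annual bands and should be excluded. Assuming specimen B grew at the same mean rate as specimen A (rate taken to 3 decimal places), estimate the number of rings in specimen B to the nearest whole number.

Specimen A: adjusted count: 572 − 2 = 570 rings.
A: Mean rate = 78.2 mm / 570 years ≈ 0.137 mm/year.
For B, 373.9 / 0.137 = 2729.20 years ≈ 2729 rings.

2729 rings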